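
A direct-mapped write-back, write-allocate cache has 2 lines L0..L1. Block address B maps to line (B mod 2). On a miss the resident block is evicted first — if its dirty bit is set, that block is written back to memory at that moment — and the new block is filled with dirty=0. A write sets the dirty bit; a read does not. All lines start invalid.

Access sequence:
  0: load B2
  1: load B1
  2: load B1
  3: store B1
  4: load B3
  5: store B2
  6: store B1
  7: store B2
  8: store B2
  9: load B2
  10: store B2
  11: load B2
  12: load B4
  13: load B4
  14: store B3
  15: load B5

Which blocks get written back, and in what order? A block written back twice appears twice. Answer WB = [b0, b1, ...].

0: R B2 -> L0 miss  d=-]
1: R B1 -> L1 miss  d=-]
2: R B1 -> L1 hit  d=-]
3: W B1 -> L1 hit  d=D]
4: R B3 -> L1 miss wb->B1  d=-]
5: W B2 -> L0 hit  d=D]
6: W B1 -> L1 miss  d=D]
7: W B2 -> L0 hit  d=D]
8: W B2 -> L0 hit  d=D]
9: R B2 -> L0 hit  d=D]
10: W B2 -> L0 hit  d=D]
11: R B2 -> L0 hit  d=D]
12: R B4 -> L0 miss wb->B2  d=-]
13: R B4 -> L0 hit  d=-]
14: W B3 -> L1 miss wb->B1  d=D]
15: R B5 -> L1 miss wb->B3  d=-]

WB = [1, 2, 1, 3]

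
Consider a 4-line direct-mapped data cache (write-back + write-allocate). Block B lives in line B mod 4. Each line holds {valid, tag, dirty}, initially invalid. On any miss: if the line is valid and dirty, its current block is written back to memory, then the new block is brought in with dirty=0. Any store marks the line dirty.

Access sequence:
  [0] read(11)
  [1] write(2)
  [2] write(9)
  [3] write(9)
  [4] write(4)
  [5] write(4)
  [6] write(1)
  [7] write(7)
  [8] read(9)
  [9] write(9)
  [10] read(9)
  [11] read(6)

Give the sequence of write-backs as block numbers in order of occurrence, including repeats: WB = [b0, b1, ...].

0: R B11 → L3 miss [-]
1: W B2 → L2 miss [D]
2: W B9 → L1 miss [D]
3: W B9 → L1 hit [D]
4: W B4 → L0 miss [D]
5: W B4 → L0 hit [D]
6: W B1 → L1 miss wb→B9 [D]
7: W B7 → L3 miss [D]
8: R B9 → L1 miss wb→B1 [-]
9: W B9 → L1 hit [D]
10: R B9 → L1 hit [D]
11: R B6 → L2 miss wb→B2 [-]

WB = [9, 1, 2]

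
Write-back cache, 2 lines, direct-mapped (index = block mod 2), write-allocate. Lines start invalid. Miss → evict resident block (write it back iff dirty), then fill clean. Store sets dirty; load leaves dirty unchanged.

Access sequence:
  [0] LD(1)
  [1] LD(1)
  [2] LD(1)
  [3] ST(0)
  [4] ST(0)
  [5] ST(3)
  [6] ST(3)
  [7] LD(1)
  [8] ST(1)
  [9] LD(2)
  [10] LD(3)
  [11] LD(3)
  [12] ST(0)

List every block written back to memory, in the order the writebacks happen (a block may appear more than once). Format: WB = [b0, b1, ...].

WB = [3, 0, 1]

0: R B1 -> L1 miss  d=-]
1: R B1 -> L1 hit  d=-]
2: R B1 -> L1 hit  d=-]
3: W B0 -> L0 miss  d=D]
4: W B0 -> L0 hit  d=D]
5: W B3 -> L1 miss  d=D]
6: W B3 -> L1 hit  d=D]
7: R B1 -> L1 miss wb->B3  d=-]
8: W B1 -> L1 hit  d=D]
9: R B2 -> L0 miss wb->B0  d=-]
10: R B3 -> L1 miss wb->B1  d=-]
11: R B3 -> L1 hit  d=-]
12: W B0 -> L0 miss  d=D]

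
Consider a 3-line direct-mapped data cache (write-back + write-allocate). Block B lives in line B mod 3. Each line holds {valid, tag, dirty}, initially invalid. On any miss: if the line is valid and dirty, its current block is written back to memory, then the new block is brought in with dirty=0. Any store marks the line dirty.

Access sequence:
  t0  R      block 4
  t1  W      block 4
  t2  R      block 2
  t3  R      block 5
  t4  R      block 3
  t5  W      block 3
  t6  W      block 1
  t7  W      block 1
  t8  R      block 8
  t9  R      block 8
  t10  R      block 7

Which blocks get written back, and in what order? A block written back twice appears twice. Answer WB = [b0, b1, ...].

WB = [4, 1]

  0 | R B4 → L1 miss [-]
  1 | W B4 → L1 hit [D]
  2 | R B2 → L2 miss [-]
  3 | R B5 → L2 miss [-]
  4 | R B3 → L0 miss [-]
  5 | W B3 → L0 hit [D]
  6 | W B1 → L1 miss wb→B4 [D]
  7 | W B1 → L1 hit [D]
  8 | R B8 → L2 miss [-]
  9 | R B8 → L2 hit [-]
  10 | R B7 → L1 miss wb→B1 [-]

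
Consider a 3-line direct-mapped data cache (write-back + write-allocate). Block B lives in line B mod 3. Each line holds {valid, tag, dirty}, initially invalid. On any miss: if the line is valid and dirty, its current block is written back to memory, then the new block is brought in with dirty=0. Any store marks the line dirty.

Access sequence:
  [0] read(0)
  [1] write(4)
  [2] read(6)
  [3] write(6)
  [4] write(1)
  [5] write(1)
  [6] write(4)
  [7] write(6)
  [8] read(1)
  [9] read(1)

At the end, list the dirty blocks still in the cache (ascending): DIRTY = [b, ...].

DIRTY = [6]

0: R B0 → L0 miss [-]
1: W B4 → L1 miss [D]
2: R B6 → L0 miss [-]
3: W B6 → L0 hit [D]
4: W B1 → L1 miss wb→B4 [D]
5: W B1 → L1 hit [D]
6: W B4 → L1 miss wb→B1 [D]
7: W B6 → L0 hit [D]
8: R B1 → L1 miss wb→B4 [-]
9: R B1 → L1 hit [-]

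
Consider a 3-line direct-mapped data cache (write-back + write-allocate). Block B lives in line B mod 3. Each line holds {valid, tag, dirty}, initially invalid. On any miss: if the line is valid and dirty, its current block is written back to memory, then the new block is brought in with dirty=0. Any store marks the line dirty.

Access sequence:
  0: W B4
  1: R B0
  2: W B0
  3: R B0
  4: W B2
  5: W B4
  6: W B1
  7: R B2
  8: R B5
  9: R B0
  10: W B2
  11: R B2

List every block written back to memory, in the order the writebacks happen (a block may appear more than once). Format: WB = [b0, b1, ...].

WB = [4, 2]

0: W B4 -> L1 miss  d=D]
1: R B0 -> L0 miss  d=-]
2: W B0 -> L0 hit  d=D]
3: R B0 -> L0 hit  d=D]
4: W B2 -> L2 miss  d=D]
5: W B4 -> L1 hit  d=D]
6: W B1 -> L1 miss wb->B4  d=D]
7: R B2 -> L2 hit  d=D]
8: R B5 -> L2 miss wb->B2  d=-]
9: R B0 -> L0 hit  d=D]
10: W B2 -> L2 miss  d=D]
11: R B2 -> L2 hit  d=D]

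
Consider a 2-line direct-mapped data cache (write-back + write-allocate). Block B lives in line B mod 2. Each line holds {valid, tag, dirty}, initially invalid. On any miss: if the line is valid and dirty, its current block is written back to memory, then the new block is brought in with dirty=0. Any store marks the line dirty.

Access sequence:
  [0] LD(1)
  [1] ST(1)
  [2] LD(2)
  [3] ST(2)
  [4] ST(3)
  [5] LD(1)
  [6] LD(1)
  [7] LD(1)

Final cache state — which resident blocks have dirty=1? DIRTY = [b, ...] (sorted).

  0 | R B1 → L1 miss [-]
  1 | W B1 → L1 hit [D]
  2 | R B2 → L0 miss [-]
  3 | W B2 → L0 hit [D]
  4 | W B3 → L1 miss wb→B1 [D]
  5 | R B1 → L1 miss wb→B3 [-]
  6 | R B1 → L1 hit [-]
  7 | R B1 → L1 hit [-]

DIRTY = [2]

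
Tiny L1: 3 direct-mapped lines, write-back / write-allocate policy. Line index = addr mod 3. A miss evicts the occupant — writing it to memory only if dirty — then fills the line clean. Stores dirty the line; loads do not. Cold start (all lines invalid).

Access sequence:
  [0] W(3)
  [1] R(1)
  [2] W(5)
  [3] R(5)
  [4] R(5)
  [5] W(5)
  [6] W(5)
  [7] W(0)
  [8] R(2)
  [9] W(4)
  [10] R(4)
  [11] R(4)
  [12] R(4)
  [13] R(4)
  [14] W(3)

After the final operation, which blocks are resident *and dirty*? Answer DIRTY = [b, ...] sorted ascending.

DIRTY = [3, 4]

0: W B3 -> L0 miss  d=D]
1: R B1 -> L1 miss  d=-]
2: W B5 -> L2 miss  d=D]
3: R B5 -> L2 hit  d=D]
4: R B5 -> L2 hit  d=D]
5: W B5 -> L2 hit  d=D]
6: W B5 -> L2 hit  d=D]
7: W B0 -> L0 miss wb->B3  d=D]
8: R B2 -> L2 miss wb->B5  d=-]
9: W B4 -> L1 miss  d=D]
10: R B4 -> L1 hit  d=D]
11: R B4 -> L1 hit  d=D]
12: R B4 -> L1 hit  d=D]
13: R B4 -> L1 hit  d=D]
14: W B3 -> L0 miss wb->B0  d=D]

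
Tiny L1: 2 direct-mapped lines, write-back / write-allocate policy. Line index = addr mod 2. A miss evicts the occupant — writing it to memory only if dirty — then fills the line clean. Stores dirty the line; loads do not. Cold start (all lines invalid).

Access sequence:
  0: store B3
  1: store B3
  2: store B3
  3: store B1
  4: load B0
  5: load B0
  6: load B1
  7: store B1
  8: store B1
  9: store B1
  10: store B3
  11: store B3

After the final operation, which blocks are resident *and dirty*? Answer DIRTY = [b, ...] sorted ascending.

DIRTY = [3]

  0 | W B3 → L1 miss [D]
  1 | W B3 → L1 hit [D]
  2 | W B3 → L1 hit [D]
  3 | W B1 → L1 miss wb→B3 [D]
  4 | R B0 → L0 miss [-]
  5 | R B0 → L0 hit [-]
  6 | R B1 → L1 hit [D]
  7 | W B1 → L1 hit [D]
  8 | W B1 → L1 hit [D]
  9 | W B1 → L1 hit [D]
  10 | W B3 → L1 miss wb→B1 [D]
  11 | W B3 → L1 hit [D]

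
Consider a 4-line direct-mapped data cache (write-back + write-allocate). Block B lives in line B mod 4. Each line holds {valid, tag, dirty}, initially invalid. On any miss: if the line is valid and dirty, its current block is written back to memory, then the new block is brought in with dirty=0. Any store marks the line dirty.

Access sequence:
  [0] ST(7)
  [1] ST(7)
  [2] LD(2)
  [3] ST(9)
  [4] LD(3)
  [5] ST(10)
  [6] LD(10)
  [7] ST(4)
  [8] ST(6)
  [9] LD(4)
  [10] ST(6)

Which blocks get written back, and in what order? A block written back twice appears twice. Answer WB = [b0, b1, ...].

WB = [7, 10]

0: W B7 -> L3 miss  d=D]
1: W B7 -> L3 hit  d=D]
2: R B2 -> L2 miss  d=-]
3: W B9 -> L1 miss  d=D]
4: R B3 -> L3 miss wb->B7  d=-]
5: W B10 -> L2 miss  d=D]
6: R B10 -> L2 hit  d=D]
7: W B4 -> L0 miss  d=D]
8: W B6 -> L2 miss wb->B10  d=D]
9: R B4 -> L0 hit  d=D]
10: W B6 -> L2 hit  d=D]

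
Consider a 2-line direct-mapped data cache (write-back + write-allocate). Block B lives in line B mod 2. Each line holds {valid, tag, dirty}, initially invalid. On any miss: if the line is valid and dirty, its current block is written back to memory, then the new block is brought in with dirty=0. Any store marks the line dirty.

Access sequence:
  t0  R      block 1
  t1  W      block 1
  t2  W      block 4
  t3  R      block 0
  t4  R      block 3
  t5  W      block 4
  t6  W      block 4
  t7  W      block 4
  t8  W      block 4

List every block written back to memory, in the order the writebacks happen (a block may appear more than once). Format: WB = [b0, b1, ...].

0: R B1 -> L1 miss  d=-]
1: W B1 -> L1 hit  d=D]
2: W B4 -> L0 miss  d=D]
3: R B0 -> L0 miss wb->B4  d=-]
4: R B3 -> L1 miss wb->B1  d=-]
5: W B4 -> L0 miss  d=D]
6: W B4 -> L0 hit  d=D]
7: W B4 -> L0 hit  d=D]
8: W B4 -> L0 hit  d=D]

WB = [4, 1]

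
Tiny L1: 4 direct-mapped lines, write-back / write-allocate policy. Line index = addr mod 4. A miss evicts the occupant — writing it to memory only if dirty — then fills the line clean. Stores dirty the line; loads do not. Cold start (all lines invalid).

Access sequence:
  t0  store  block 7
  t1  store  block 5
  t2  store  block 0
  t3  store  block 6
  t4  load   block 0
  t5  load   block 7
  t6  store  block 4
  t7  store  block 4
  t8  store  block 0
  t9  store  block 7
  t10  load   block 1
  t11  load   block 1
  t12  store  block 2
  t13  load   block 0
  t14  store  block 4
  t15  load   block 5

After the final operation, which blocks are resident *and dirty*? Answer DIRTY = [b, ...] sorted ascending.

0: W B7 → L3 miss [D]
1: W B5 → L1 miss [D]
2: W B0 → L0 miss [D]
3: W B6 → L2 miss [D]
4: R B0 → L0 hit [D]
5: R B7 → L3 hit [D]
6: W B4 → L0 miss wb→B0 [D]
7: W B4 → L0 hit [D]
8: W B0 → L0 miss wb→B4 [D]
9: W B7 → L3 hit [D]
10: R B1 → L1 miss wb→B5 [-]
11: R B1 → L1 hit [-]
12: W B2 → L2 miss wb→B6 [D]
13: R B0 → L0 hit [D]
14: W B4 → L0 miss wb→B0 [D]
15: R B5 → L1 miss [-]

DIRTY = [2, 4, 7]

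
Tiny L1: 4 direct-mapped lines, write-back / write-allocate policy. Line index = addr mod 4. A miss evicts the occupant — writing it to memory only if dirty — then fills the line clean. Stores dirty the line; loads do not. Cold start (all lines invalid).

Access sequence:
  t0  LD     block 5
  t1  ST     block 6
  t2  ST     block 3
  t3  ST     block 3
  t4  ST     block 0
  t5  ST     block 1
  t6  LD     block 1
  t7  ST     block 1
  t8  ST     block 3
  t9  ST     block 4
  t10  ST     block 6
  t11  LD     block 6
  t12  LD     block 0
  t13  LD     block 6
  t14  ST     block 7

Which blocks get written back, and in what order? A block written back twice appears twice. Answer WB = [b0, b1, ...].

WB = [0, 4, 3]

  0 | R B5 → L1 miss [-]
  1 | W B6 → L2 miss [D]
  2 | W B3 → L3 miss [D]
  3 | W B3 → L3 hit [D]
  4 | W B0 → L0 miss [D]
  5 | W B1 → L1 miss [D]
  6 | R B1 → L1 hit [D]
  7 | W B1 → L1 hit [D]
  8 | W B3 → L3 hit [D]
  9 | W B4 → L0 miss wb→B0 [D]
  10 | W B6 → L2 hit [D]
  11 | R B6 → L2 hit [D]
  12 | R B0 → L0 miss wb→B4 [-]
  13 | R B6 → L2 hit [D]
  14 | W B7 → L3 miss wb→B3 [D]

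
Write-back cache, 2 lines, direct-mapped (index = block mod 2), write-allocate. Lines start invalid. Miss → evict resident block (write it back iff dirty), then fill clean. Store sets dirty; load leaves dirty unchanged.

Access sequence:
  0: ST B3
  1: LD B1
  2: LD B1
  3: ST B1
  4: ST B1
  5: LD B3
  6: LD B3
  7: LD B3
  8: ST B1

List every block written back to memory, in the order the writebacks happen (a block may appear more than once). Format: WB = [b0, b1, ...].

WB = [3, 1]

0: W B3 -> L1 miss  d=D]
1: R B1 -> L1 miss wb->B3  d=-]
2: R B1 -> L1 hit  d=-]
3: W B1 -> L1 hit  d=D]
4: W B1 -> L1 hit  d=D]
5: R B3 -> L1 miss wb->B1  d=-]
6: R B3 -> L1 hit  d=-]
7: R B3 -> L1 hit  d=-]
8: W B1 -> L1 miss  d=D]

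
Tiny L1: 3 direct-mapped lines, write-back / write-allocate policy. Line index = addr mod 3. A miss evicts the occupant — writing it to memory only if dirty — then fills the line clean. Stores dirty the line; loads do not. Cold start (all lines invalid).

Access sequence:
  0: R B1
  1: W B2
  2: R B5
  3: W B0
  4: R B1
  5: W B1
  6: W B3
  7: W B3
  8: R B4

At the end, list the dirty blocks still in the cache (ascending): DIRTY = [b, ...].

0: R B1 -> L1 miss  d=-]
1: W B2 -> L2 miss  d=D]
2: R B5 -> L2 miss wb->B2  d=-]
3: W B0 -> L0 miss  d=D]
4: R B1 -> L1 hit  d=-]
5: W B1 -> L1 hit  d=D]
6: W B3 -> L0 miss wb->B0  d=D]
7: W B3 -> L0 hit  d=D]
8: R B4 -> L1 miss wb->B1  d=-]

DIRTY = [3]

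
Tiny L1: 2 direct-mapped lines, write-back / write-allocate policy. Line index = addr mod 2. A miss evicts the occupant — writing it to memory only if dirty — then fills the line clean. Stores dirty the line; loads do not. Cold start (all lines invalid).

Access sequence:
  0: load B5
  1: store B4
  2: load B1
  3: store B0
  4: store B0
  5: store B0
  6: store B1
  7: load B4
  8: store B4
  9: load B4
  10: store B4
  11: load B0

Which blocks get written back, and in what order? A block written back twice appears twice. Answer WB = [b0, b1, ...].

WB = [4, 0, 4]

  0 | R B5 → L1 miss [-]
  1 | W B4 → L0 miss [D]
  2 | R B1 → L1 miss [-]
  3 | W B0 → L0 miss wb→B4 [D]
  4 | W B0 → L0 hit [D]
  5 | W B0 → L0 hit [D]
  6 | W B1 → L1 hit [D]
  7 | R B4 → L0 miss wb→B0 [-]
  8 | W B4 → L0 hit [D]
  9 | R B4 → L0 hit [D]
  10 | W B4 → L0 hit [D]
  11 | R B0 → L0 miss wb→B4 [-]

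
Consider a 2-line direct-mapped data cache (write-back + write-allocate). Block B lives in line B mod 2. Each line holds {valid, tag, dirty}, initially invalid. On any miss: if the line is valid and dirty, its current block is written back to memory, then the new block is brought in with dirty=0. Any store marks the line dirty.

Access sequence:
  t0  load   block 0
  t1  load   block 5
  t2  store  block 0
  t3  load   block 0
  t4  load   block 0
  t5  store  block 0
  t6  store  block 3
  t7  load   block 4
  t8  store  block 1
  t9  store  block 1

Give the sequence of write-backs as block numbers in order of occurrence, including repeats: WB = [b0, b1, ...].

  0 | R B0 → L0 miss [-]
  1 | R B5 → L1 miss [-]
  2 | W B0 → L0 hit [D]
  3 | R B0 → L0 hit [D]
  4 | R B0 → L0 hit [D]
  5 | W B0 → L0 hit [D]
  6 | W B3 → L1 miss [D]
  7 | R B4 → L0 miss wb→B0 [-]
  8 | W B1 → L1 miss wb→B3 [D]
  9 | W B1 → L1 hit [D]

WB = [0, 3]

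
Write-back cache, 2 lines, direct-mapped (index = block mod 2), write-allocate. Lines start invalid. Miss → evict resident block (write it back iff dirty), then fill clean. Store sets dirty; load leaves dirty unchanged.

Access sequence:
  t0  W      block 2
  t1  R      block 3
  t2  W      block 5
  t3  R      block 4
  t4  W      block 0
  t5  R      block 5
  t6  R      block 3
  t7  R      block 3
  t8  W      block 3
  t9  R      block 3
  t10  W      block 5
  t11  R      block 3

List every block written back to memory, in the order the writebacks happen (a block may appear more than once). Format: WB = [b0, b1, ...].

WB = [2, 5, 3, 5]

0: W B2 -> L0 miss  d=D]
1: R B3 -> L1 miss  d=-]
2: W B5 -> L1 miss  d=D]
3: R B4 -> L0 miss wb->B2  d=-]
4: W B0 -> L0 miss  d=D]
5: R B5 -> L1 hit  d=D]
6: R B3 -> L1 miss wb->B5  d=-]
7: R B3 -> L1 hit  d=-]
8: W B3 -> L1 hit  d=D]
9: R B3 -> L1 hit  d=D]
10: W B5 -> L1 miss wb->B3  d=D]
11: R B3 -> L1 miss wb->B5  d=-]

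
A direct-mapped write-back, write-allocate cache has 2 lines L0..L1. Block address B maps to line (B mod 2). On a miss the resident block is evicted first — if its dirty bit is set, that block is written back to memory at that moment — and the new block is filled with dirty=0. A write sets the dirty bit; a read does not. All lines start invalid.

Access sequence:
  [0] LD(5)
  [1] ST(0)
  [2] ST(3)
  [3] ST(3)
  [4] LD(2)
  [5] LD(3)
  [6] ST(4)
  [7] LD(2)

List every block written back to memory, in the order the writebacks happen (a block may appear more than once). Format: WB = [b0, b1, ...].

WB = [0, 4]

  0 | R B5 → L1 miss [-]
  1 | W B0 → L0 miss [D]
  2 | W B3 → L1 miss [D]
  3 | W B3 → L1 hit [D]
  4 | R B2 → L0 miss wb→B0 [-]
  5 | R B3 → L1 hit [D]
  6 | W B4 → L0 miss [D]
  7 | R B2 → L0 miss wb→B4 [-]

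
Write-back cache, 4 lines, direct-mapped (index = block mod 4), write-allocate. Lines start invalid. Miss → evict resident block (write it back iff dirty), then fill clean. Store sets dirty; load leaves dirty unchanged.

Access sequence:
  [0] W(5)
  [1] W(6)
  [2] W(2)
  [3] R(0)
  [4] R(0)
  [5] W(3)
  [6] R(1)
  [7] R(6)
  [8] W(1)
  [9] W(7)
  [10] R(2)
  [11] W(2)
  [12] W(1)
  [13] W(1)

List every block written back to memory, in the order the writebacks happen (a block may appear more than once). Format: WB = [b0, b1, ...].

0: W B5 → L1 miss [D]
1: W B6 → L2 miss [D]
2: W B2 → L2 miss wb→B6 [D]
3: R B0 → L0 miss [-]
4: R B0 → L0 hit [-]
5: W B3 → L3 miss [D]
6: R B1 → L1 miss wb→B5 [-]
7: R B6 → L2 miss wb→B2 [-]
8: W B1 → L1 hit [D]
9: W B7 → L3 miss wb→B3 [D]
10: R B2 → L2 miss [-]
11: W B2 → L2 hit [D]
12: W B1 → L1 hit [D]
13: W B1 → L1 hit [D]

WB = [6, 5, 2, 3]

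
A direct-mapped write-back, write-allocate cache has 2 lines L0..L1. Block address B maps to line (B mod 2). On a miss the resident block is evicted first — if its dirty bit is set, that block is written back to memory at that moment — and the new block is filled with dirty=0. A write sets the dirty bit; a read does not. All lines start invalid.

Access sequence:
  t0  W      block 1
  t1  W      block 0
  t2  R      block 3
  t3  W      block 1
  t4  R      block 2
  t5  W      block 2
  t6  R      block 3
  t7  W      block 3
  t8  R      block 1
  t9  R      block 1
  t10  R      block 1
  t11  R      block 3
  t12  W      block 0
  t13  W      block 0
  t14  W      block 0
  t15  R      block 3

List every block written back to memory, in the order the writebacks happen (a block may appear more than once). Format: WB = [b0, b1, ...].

  0 | W B1 → L1 miss [D]
  1 | W B0 → L0 miss [D]
  2 | R B3 → L1 miss wb→B1 [-]
  3 | W B1 → L1 miss [D]
  4 | R B2 → L0 miss wb→B0 [-]
  5 | W B2 → L0 hit [D]
  6 | R B3 → L1 miss wb→B1 [-]
  7 | W B3 → L1 hit [D]
  8 | R B1 → L1 miss wb→B3 [-]
  9 | R B1 → L1 hit [-]
  10 | R B1 → L1 hit [-]
  11 | R B3 → L1 miss [-]
  12 | W B0 → L0 miss wb→B2 [D]
  13 | W B0 → L0 hit [D]
  14 | W B0 → L0 hit [D]
  15 | R B3 → L1 hit [-]

WB = [1, 0, 1, 3, 2]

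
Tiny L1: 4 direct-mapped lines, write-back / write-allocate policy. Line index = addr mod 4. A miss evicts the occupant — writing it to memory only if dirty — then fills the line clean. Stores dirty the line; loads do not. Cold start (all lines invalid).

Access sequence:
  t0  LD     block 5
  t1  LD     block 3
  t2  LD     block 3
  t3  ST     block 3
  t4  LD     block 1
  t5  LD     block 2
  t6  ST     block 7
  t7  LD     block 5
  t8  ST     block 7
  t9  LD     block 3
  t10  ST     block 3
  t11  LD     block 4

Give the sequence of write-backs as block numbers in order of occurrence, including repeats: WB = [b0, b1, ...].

  0 | R B5 → L1 miss [-]
  1 | R B3 → L3 miss [-]
  2 | R B3 → L3 hit [-]
  3 | W B3 → L3 hit [D]
  4 | R B1 → L1 miss [-]
  5 | R B2 → L2 miss [-]
  6 | W B7 → L3 miss wb→B3 [D]
  7 | R B5 → L1 miss [-]
  8 | W B7 → L3 hit [D]
  9 | R B3 → L3 miss wb→B7 [-]
  10 | W B3 → L3 hit [D]
  11 | R B4 → L0 miss [-]

WB = [3, 7]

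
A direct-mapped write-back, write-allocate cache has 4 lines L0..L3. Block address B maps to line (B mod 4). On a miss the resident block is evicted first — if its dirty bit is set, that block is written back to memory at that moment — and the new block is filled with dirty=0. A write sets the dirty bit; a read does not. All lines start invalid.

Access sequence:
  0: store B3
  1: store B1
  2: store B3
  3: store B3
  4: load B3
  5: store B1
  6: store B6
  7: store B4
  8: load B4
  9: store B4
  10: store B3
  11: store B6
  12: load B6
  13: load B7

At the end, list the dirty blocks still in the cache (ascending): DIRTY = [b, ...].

DIRTY = [1, 4, 6]

0: W B3 -> L3 miss  d=D]
1: W B1 -> L1 miss  d=D]
2: W B3 -> L3 hit  d=D]
3: W B3 -> L3 hit  d=D]
4: R B3 -> L3 hit  d=D]
5: W B1 -> L1 hit  d=D]
6: W B6 -> L2 miss  d=D]
7: W B4 -> L0 miss  d=D]
8: R B4 -> L0 hit  d=D]
9: W B4 -> L0 hit  d=D]
10: W B3 -> L3 hit  d=D]
11: W B6 -> L2 hit  d=D]
12: R B6 -> L2 hit  d=D]
13: R B7 -> L3 miss wb->B3  d=-]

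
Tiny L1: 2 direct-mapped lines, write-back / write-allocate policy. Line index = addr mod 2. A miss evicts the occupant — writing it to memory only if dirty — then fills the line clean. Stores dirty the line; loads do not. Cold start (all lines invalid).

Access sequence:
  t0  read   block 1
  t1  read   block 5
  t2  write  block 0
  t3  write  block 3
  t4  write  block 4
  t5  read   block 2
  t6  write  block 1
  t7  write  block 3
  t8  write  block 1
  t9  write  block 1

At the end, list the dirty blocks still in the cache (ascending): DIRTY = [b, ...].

DIRTY = [1]

0: R B1 → L1 miss [-]
1: R B5 → L1 miss [-]
2: W B0 → L0 miss [D]
3: W B3 → L1 miss [D]
4: W B4 → L0 miss wb→B0 [D]
5: R B2 → L0 miss wb→B4 [-]
6: W B1 → L1 miss wb→B3 [D]
7: W B3 → L1 miss wb→B1 [D]
8: W B1 → L1 miss wb→B3 [D]
9: W B1 → L1 hit [D]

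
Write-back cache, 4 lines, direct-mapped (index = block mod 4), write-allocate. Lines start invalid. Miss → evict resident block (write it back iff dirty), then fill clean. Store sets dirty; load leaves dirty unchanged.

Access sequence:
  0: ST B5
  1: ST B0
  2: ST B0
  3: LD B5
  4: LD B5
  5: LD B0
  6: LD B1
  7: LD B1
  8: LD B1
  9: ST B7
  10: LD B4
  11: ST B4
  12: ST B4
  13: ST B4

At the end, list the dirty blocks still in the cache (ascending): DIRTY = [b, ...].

DIRTY = [4, 7]

  0 | W B5 → L1 miss [D]
  1 | W B0 → L0 miss [D]
  2 | W B0 → L0 hit [D]
  3 | R B5 → L1 hit [D]
  4 | R B5 → L1 hit [D]
  5 | R B0 → L0 hit [D]
  6 | R B1 → L1 miss wb→B5 [-]
  7 | R B1 → L1 hit [-]
  8 | R B1 → L1 hit [-]
  9 | W B7 → L3 miss [D]
  10 | R B4 → L0 miss wb→B0 [-]
  11 | W B4 → L0 hit [D]
  12 | W B4 → L0 hit [D]
  13 | W B4 → L0 hit [D]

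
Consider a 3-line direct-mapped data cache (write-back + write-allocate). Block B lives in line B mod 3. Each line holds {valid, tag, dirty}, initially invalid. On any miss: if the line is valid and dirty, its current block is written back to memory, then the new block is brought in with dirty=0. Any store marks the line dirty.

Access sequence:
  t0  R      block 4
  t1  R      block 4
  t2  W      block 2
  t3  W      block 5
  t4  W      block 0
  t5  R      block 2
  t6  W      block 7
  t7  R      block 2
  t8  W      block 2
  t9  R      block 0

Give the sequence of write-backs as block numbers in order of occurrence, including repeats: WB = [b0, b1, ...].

WB = [2, 5]

  0 | R B4 → L1 miss [-]
  1 | R B4 → L1 hit [-]
  2 | W B2 → L2 miss [D]
  3 | W B5 → L2 miss wb→B2 [D]
  4 | W B0 → L0 miss [D]
  5 | R B2 → L2 miss wb→B5 [-]
  6 | W B7 → L1 miss [D]
  7 | R B2 → L2 hit [-]
  8 | W B2 → L2 hit [D]
  9 | R B0 → L0 hit [D]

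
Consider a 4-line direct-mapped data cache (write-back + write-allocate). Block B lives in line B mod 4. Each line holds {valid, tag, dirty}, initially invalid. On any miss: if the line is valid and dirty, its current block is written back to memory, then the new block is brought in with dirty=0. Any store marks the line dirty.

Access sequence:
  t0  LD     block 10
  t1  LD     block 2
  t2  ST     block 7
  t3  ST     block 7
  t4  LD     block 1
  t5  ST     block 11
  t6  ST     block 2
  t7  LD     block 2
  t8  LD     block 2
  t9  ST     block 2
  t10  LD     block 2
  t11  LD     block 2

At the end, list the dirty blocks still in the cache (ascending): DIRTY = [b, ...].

0: R B10 -> L2 miss  d=-]
1: R B2 -> L2 miss  d=-]
2: W B7 -> L3 miss  d=D]
3: W B7 -> L3 hit  d=D]
4: R B1 -> L1 miss  d=-]
5: W B11 -> L3 miss wb->B7  d=D]
6: W B2 -> L2 hit  d=D]
7: R B2 -> L2 hit  d=D]
8: R B2 -> L2 hit  d=D]
9: W B2 -> L2 hit  d=D]
10: R B2 -> L2 hit  d=D]
11: R B2 -> L2 hit  d=D]

DIRTY = [2, 11]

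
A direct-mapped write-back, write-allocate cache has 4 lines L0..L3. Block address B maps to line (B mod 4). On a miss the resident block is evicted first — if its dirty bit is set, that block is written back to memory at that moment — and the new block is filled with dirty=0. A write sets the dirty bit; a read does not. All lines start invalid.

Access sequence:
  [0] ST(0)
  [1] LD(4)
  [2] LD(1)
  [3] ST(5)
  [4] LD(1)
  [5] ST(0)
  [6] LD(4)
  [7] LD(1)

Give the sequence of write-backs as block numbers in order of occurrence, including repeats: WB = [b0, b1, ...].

0: W B0 -> L0 miss  d=D]
1: R B4 -> L0 miss wb->B0  d=-]
2: R B1 -> L1 miss  d=-]
3: W B5 -> L1 miss  d=D]
4: R B1 -> L1 miss wb->B5  d=-]
5: W B0 -> L0 miss  d=D]
6: R B4 -> L0 miss wb->B0  d=-]
7: R B1 -> L1 hit  d=-]

WB = [0, 5, 0]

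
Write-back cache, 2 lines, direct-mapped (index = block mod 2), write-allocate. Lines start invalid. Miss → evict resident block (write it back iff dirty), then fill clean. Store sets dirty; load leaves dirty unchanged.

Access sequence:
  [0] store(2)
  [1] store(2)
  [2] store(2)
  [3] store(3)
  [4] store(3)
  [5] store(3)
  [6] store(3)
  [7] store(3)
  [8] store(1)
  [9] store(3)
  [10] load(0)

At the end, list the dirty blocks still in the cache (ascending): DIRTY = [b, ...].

  0 | W B2 → L0 miss [D]
  1 | W B2 → L0 hit [D]
  2 | W B2 → L0 hit [D]
  3 | W B3 → L1 miss [D]
  4 | W B3 → L1 hit [D]
  5 | W B3 → L1 hit [D]
  6 | W B3 → L1 hit [D]
  7 | W B3 → L1 hit [D]
  8 | W B1 → L1 miss wb→B3 [D]
  9 | W B3 → L1 miss wb→B1 [D]
  10 | R B0 → L0 miss wb→B2 [-]

DIRTY = [3]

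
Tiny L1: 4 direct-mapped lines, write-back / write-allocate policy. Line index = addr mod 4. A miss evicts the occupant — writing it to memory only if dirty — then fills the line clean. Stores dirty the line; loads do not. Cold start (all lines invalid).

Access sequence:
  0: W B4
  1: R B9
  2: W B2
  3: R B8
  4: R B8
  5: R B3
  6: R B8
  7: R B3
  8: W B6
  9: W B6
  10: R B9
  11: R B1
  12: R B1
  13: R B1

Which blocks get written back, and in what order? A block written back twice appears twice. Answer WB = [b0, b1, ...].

0: W B4 -> L0 miss  d=D]
1: R B9 -> L1 miss  d=-]
2: W B2 -> L2 miss  d=D]
3: R B8 -> L0 miss wb->B4  d=-]
4: R B8 -> L0 hit  d=-]
5: R B3 -> L3 miss  d=-]
6: R B8 -> L0 hit  d=-]
7: R B3 -> L3 hit  d=-]
8: W B6 -> L2 miss wb->B2  d=D]
9: W B6 -> L2 hit  d=D]
10: R B9 -> L1 hit  d=-]
11: R B1 -> L1 miss  d=-]
12: R B1 -> L1 hit  d=-]
13: R B1 -> L1 hit  d=-]

WB = [4, 2]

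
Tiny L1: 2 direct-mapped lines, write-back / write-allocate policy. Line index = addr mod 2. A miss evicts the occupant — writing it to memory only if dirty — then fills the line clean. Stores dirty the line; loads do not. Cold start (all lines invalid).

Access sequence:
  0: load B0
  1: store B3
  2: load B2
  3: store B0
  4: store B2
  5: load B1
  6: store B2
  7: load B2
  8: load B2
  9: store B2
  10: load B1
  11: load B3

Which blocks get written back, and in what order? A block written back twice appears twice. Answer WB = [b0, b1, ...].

WB = [0, 3]

  0 | R B0 → L0 miss [-]
  1 | W B3 → L1 miss [D]
  2 | R B2 → L0 miss [-]
  3 | W B0 → L0 miss [D]
  4 | W B2 → L0 miss wb→B0 [D]
  5 | R B1 → L1 miss wb→B3 [-]
  6 | W B2 → L0 hit [D]
  7 | R B2 → L0 hit [D]
  8 | R B2 → L0 hit [D]
  9 | W B2 → L0 hit [D]
  10 | R B1 → L1 hit [-]
  11 | R B3 → L1 miss [-]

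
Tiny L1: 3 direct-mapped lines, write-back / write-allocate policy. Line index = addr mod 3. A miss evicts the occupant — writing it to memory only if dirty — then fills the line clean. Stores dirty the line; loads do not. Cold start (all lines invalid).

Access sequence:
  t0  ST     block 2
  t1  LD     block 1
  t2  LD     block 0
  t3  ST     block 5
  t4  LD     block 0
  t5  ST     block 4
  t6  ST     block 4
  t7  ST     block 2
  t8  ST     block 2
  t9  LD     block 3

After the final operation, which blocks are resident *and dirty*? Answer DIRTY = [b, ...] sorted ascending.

DIRTY = [2, 4]

0: W B2 -> L2 miss  d=D]
1: R B1 -> L1 miss  d=-]
2: R B0 -> L0 miss  d=-]
3: W B5 -> L2 miss wb->B2  d=D]
4: R B0 -> L0 hit  d=-]
5: W B4 -> L1 miss  d=D]
6: W B4 -> L1 hit  d=D]
7: W B2 -> L2 miss wb->B5  d=D]
8: W B2 -> L2 hit  d=D]
9: R B3 -> L0 miss  d=-]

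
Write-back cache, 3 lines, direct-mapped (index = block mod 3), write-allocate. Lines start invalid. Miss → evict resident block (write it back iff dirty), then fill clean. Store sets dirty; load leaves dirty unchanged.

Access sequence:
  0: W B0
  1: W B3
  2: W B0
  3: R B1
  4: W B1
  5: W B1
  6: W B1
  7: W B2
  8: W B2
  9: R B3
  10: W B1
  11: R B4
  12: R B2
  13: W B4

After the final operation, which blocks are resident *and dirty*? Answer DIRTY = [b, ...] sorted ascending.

DIRTY = [2, 4]

0: W B0 -> L0 miss  d=D]
1: W B3 -> L0 miss wb->B0  d=D]
2: W B0 -> L0 miss wb->B3  d=D]
3: R B1 -> L1 miss  d=-]
4: W B1 -> L1 hit  d=D]
5: W B1 -> L1 hit  d=D]
6: W B1 -> L1 hit  d=D]
7: W B2 -> L2 miss  d=D]
8: W B2 -> L2 hit  d=D]
9: R B3 -> L0 miss wb->B0  d=-]
10: W B1 -> L1 hit  d=D]
11: R B4 -> L1 miss wb->B1  d=-]
12: R B2 -> L2 hit  d=D]
13: W B4 -> L1 hit  d=D]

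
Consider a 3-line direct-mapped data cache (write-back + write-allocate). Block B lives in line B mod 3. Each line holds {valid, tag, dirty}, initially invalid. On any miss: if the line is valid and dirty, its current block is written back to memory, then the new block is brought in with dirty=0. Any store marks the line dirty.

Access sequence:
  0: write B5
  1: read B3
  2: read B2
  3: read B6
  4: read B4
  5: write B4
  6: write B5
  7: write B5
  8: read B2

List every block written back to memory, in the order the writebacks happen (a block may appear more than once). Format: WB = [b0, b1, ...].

0: W B5 -> L2 miss  d=D]
1: R B3 -> L0 miss  d=-]
2: R B2 -> L2 miss wb->B5  d=-]
3: R B6 -> L0 miss  d=-]
4: R B4 -> L1 miss  d=-]
5: W B4 -> L1 hit  d=D]
6: W B5 -> L2 miss  d=D]
7: W B5 -> L2 hit  d=D]
8: R B2 -> L2 miss wb->B5  d=-]

WB = [5, 5]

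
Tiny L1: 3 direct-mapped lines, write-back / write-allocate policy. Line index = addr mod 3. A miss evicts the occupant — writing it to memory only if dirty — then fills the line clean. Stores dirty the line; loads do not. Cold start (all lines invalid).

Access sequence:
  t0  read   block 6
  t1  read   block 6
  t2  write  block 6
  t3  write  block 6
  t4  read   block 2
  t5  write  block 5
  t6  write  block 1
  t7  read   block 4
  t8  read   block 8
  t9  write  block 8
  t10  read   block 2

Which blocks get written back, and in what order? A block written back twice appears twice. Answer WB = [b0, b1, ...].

  0 | R B6 → L0 miss [-]
  1 | R B6 → L0 hit [-]
  2 | W B6 → L0 hit [D]
  3 | W B6 → L0 hit [D]
  4 | R B2 → L2 miss [-]
  5 | W B5 → L2 miss [D]
  6 | W B1 → L1 miss [D]
  7 | R B4 → L1 miss wb→B1 [-]
  8 | R B8 → L2 miss wb→B5 [-]
  9 | W B8 → L2 hit [D]
  10 | R B2 → L2 miss wb→B8 [-]

WB = [1, 5, 8]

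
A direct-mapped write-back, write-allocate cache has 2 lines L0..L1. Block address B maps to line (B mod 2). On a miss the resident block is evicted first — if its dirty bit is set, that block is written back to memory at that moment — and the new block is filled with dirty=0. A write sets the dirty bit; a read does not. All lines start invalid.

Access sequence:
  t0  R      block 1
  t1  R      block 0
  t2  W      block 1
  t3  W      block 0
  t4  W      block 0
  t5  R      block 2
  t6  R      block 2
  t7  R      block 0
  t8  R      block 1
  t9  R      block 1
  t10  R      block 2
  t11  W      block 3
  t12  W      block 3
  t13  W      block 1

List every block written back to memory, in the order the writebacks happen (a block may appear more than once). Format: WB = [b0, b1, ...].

WB = [0, 1, 3]

0: R B1 -> L1 miss  d=-]
1: R B0 -> L0 miss  d=-]
2: W B1 -> L1 hit  d=D]
3: W B0 -> L0 hit  d=D]
4: W B0 -> L0 hit  d=D]
5: R B2 -> L0 miss wb->B0  d=-]
6: R B2 -> L0 hit  d=-]
7: R B0 -> L0 miss  d=-]
8: R B1 -> L1 hit  d=D]
9: R B1 -> L1 hit  d=D]
10: R B2 -> L0 miss  d=-]
11: W B3 -> L1 miss wb->B1  d=D]
12: W B3 -> L1 hit  d=D]
13: W B1 -> L1 miss wb->B3  d=D]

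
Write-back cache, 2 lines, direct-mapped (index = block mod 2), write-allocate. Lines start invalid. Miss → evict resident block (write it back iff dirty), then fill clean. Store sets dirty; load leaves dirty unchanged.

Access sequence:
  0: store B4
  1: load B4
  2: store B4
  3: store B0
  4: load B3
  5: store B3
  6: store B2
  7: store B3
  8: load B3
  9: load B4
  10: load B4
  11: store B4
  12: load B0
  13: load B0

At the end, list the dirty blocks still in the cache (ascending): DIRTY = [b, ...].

0: W B4 → L0 miss [D]
1: R B4 → L0 hit [D]
2: W B4 → L0 hit [D]
3: W B0 → L0 miss wb→B4 [D]
4: R B3 → L1 miss [-]
5: W B3 → L1 hit [D]
6: W B2 → L0 miss wb→B0 [D]
7: W B3 → L1 hit [D]
8: R B3 → L1 hit [D]
9: R B4 → L0 miss wb→B2 [-]
10: R B4 → L0 hit [-]
11: W B4 → L0 hit [D]
12: R B0 → L0 miss wb→B4 [-]
13: R B0 → L0 hit [-]

DIRTY = [3]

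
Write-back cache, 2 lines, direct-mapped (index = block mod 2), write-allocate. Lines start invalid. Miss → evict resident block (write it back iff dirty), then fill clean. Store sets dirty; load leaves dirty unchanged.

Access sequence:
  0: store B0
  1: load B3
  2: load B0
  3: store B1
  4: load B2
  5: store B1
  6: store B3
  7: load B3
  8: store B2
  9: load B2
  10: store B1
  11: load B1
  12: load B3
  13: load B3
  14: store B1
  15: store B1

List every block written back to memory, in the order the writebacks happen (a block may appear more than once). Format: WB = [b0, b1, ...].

0: W B0 -> L0 miss  d=D]
1: R B3 -> L1 miss  d=-]
2: R B0 -> L0 hit  d=D]
3: W B1 -> L1 miss  d=D]
4: R B2 -> L0 miss wb->B0  d=-]
5: W B1 -> L1 hit  d=D]
6: W B3 -> L1 miss wb->B1  d=D]
7: R B3 -> L1 hit  d=D]
8: W B2 -> L0 hit  d=D]
9: R B2 -> L0 hit  d=D]
10: W B1 -> L1 miss wb->B3  d=D]
11: R B1 -> L1 hit  d=D]
12: R B3 -> L1 miss wb->B1  d=-]
13: R B3 -> L1 hit  d=-]
14: W B1 -> L1 miss  d=D]
15: W B1 -> L1 hit  d=D]

WB = [0, 1, 3, 1]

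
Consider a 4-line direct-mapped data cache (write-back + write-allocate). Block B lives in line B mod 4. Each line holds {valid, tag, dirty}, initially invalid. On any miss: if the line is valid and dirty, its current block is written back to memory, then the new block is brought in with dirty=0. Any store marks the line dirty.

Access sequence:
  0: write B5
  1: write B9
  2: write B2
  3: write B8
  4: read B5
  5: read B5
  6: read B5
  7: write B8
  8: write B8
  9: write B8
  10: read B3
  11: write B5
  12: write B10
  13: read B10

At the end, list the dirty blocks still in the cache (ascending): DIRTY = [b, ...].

0: W B5 -> L1 miss  d=D]
1: W B9 -> L1 miss wb->B5  d=D]
2: W B2 -> L2 miss  d=D]
3: W B8 -> L0 miss  d=D]
4: R B5 -> L1 miss wb->B9  d=-]
5: R B5 -> L1 hit  d=-]
6: R B5 -> L1 hit  d=-]
7: W B8 -> L0 hit  d=D]
8: W B8 -> L0 hit  d=D]
9: W B8 -> L0 hit  d=D]
10: R B3 -> L3 miss  d=-]
11: W B5 -> L1 hit  d=D]
12: W B10 -> L2 miss wb->B2  d=D]
13: R B10 -> L2 hit  d=D]

DIRTY = [5, 8, 10]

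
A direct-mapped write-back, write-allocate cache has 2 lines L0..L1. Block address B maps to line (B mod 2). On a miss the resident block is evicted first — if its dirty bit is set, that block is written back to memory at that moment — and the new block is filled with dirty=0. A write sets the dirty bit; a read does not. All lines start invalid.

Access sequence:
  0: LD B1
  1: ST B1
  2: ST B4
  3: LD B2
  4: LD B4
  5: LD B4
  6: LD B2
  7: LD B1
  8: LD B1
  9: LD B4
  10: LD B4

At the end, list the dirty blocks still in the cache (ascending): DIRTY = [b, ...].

0: R B1 → L1 miss [-]
1: W B1 → L1 hit [D]
2: W B4 → L0 miss [D]
3: R B2 → L0 miss wb→B4 [-]
4: R B4 → L0 miss [-]
5: R B4 → L0 hit [-]
6: R B2 → L0 miss [-]
7: R B1 → L1 hit [D]
8: R B1 → L1 hit [D]
9: R B4 → L0 miss [-]
10: R B4 → L0 hit [-]

DIRTY = [1]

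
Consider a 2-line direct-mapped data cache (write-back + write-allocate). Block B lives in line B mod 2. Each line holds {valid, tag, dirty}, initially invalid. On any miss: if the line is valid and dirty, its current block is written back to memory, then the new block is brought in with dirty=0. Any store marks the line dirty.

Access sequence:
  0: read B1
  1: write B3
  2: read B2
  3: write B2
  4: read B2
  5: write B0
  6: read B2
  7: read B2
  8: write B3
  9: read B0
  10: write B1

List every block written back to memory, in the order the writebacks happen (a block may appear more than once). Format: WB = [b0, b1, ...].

  0 | R B1 → L1 miss [-]
  1 | W B3 → L1 miss [D]
  2 | R B2 → L0 miss [-]
  3 | W B2 → L0 hit [D]
  4 | R B2 → L0 hit [D]
  5 | W B0 → L0 miss wb→B2 [D]
  6 | R B2 → L0 miss wb→B0 [-]
  7 | R B2 → L0 hit [-]
  8 | W B3 → L1 hit [D]
  9 | R B0 → L0 miss [-]
  10 | W B1 → L1 miss wb→B3 [D]

WB = [2, 0, 3]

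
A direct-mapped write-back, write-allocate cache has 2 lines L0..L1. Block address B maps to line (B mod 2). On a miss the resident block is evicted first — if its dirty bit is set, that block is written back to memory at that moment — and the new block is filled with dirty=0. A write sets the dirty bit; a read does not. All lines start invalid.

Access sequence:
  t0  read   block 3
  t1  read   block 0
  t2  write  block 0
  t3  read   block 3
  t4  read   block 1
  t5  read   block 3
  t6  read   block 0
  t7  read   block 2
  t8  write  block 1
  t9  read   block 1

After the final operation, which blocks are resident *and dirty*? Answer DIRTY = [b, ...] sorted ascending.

0: R B3 -> L1 miss  d=-]
1: R B0 -> L0 miss  d=-]
2: W B0 -> L0 hit  d=D]
3: R B3 -> L1 hit  d=-]
4: R B1 -> L1 miss  d=-]
5: R B3 -> L1 miss  d=-]
6: R B0 -> L0 hit  d=D]
7: R B2 -> L0 miss wb->B0  d=-]
8: W B1 -> L1 miss  d=D]
9: R B1 -> L1 hit  d=D]

DIRTY = [1]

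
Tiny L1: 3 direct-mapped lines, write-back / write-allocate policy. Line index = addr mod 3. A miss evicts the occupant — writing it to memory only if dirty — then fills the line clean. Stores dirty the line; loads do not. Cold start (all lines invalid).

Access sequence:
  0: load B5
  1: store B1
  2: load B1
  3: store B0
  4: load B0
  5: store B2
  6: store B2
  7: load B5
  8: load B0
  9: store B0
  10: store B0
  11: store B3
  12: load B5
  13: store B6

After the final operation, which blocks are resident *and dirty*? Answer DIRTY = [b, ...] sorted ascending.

DIRTY = [1, 6]

  0 | R B5 → L2 miss [-]
  1 | W B1 → L1 miss [D]
  2 | R B1 → L1 hit [D]
  3 | W B0 → L0 miss [D]
  4 | R B0 → L0 hit [D]
  5 | W B2 → L2 miss [D]
  6 | W B2 → L2 hit [D]
  7 | R B5 → L2 miss wb→B2 [-]
  8 | R B0 → L0 hit [D]
  9 | W B0 → L0 hit [D]
  10 | W B0 → L0 hit [D]
  11 | W B3 → L0 miss wb→B0 [D]
  12 | R B5 → L2 hit [-]
  13 | W B6 → L0 miss wb→B3 [D]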